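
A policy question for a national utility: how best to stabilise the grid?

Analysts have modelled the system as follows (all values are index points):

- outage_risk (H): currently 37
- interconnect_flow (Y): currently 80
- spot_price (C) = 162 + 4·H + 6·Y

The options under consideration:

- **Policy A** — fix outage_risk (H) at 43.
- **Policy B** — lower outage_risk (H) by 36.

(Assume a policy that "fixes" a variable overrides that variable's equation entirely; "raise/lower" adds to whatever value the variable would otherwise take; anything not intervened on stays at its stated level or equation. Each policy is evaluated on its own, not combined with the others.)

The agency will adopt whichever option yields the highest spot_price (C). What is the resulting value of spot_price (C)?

814

Policy A (H := 43):
  H = 43
  Y = 80
  C = 162 + 4·43 + 6·80 = 814
Policy B (H − 36):
  H = 37 − 36 = 1
  Y = 80
  C = 162 + 4·1 + 6·80 = 646
Comparing — Policy A: C=814, Policy B: C=646. Highest is 814 (Policy A).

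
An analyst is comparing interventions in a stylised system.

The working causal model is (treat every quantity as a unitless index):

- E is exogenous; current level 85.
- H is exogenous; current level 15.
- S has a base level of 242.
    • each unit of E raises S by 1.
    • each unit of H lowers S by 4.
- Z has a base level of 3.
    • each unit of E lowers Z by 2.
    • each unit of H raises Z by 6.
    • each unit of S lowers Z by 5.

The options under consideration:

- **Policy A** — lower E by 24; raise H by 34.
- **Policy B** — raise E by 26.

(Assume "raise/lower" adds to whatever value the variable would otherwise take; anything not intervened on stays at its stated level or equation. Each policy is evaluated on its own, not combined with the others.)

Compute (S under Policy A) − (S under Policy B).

Policy A (E − 24, H + 34):
  E = 85 − 24 = 61
  H = 15 + 34 = 49
  S = 242 + 61 − 4·49 = 107
Policy B (E + 26):
  E = 85 + 26 = 111
  H = 15
  S = 242 + 111 − 4·15 = 293
S: 107 − 293 = -186

-186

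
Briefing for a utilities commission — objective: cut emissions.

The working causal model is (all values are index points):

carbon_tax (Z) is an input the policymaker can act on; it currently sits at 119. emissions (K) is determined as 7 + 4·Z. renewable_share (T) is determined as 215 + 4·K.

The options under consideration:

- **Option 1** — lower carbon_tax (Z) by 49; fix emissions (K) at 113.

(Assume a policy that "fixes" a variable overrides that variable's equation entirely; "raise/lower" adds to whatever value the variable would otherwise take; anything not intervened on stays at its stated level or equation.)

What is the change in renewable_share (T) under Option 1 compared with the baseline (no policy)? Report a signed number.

-1480

Baseline:
  Z = 119
  K = 7 + 4·119 = 483
  T = 215 + 4·483 = 2147
Option 1 (Z − 49, K := 113):
  Z = 119 − 49 = 70
  K = 113
  T = 215 + 4·113 = 667
Change in T: 667 − 2147 = -1480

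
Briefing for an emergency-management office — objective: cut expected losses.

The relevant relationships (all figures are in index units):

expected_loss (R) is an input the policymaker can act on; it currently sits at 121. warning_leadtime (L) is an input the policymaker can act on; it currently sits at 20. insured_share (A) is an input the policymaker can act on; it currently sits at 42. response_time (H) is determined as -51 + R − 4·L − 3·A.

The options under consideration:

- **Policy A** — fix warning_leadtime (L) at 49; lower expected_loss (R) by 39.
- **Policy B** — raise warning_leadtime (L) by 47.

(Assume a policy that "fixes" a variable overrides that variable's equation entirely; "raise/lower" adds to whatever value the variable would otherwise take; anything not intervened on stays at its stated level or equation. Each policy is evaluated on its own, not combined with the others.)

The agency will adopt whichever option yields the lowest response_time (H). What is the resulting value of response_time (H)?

-324

Policy A (L := 49, R − 39):
  R = 121 − 39 = 82
  L = 49
  A = 42
  H = -51 + 82 − 4·49 − 3·42 = -291
Policy B (L + 47):
  R = 121
  L = 20 + 47 = 67
  A = 42
  H = -51 + 121 − 4·67 − 3·42 = -324
Comparing — Policy A: H=-291, Policy B: H=-324. Lowest is -324 (Policy B).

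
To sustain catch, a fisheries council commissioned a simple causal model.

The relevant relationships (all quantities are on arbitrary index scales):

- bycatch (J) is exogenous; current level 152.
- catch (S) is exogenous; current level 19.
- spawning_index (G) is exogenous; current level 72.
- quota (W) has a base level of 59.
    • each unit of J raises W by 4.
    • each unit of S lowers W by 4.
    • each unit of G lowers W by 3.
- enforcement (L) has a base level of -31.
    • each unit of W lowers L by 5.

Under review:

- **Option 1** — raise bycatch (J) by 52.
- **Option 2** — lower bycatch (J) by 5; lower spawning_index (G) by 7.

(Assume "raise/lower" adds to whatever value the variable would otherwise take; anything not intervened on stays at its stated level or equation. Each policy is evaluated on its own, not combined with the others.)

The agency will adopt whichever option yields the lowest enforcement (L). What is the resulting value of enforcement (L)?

Option 1 (J + 52):
  J = 152 + 52 = 204
  S = 19
  G = 72
  W = 59 + 4·204 − 4·19 − 3·72 = 583
  L = -31 − 5·583 = -2946
Option 2 (J − 5, G − 7):
  J = 152 − 5 = 147
  S = 19
  G = 72 − 7 = 65
  W = 59 + 4·147 − 4·19 − 3·65 = 376
  L = -31 − 5·376 = -1911
Comparing — Option 1: L=-2946, Option 2: L=-1911. Lowest is -2946 (Option 1).

-2946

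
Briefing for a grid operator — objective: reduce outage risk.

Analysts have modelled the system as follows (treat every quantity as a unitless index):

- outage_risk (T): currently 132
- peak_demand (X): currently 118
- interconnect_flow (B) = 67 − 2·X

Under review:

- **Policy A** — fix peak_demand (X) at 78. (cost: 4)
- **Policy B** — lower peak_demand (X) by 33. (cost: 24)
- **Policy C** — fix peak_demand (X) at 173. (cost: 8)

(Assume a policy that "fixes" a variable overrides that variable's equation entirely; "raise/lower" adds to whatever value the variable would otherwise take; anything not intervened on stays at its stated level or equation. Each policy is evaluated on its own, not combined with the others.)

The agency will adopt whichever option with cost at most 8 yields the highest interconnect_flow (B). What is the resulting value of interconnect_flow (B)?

Policy A (X := 78):
  X = 78
  B = 67 − 2·78 = -89
Policy C (X := 173):
  X = 173
  B = 67 − 2·173 = -279
Comparing — Policy A: B=-89, Policy C: B=-279. Highest is -89 (Policy A).

-89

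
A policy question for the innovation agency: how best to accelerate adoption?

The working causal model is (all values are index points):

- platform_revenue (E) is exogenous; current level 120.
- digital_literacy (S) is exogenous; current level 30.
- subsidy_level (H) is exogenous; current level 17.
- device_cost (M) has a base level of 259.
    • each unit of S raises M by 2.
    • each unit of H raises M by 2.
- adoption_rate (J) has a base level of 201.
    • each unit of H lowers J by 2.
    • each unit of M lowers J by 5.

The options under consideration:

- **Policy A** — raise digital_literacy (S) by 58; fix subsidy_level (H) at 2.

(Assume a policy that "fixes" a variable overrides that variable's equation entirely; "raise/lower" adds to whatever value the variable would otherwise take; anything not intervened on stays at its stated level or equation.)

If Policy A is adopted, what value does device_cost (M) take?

439

Policy A (S + 58, H := 2):
  S = 30 + 58 = 88
  H = 2
  M = 259 + 2·88 + 2·2 = 439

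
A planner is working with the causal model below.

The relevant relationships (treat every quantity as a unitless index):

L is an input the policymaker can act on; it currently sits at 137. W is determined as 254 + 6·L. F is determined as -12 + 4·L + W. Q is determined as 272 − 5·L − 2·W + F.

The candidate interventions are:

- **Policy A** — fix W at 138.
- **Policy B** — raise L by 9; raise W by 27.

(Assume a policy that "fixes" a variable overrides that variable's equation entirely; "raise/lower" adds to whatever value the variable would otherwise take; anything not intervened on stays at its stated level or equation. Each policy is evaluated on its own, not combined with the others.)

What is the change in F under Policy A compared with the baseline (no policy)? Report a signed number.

Baseline:
  L = 137
  W = 254 + 6·137 = 1076
  F = -12 + 4·137 + 1076 = 1612
Policy A (W := 138):
  L = 137
  W = 138
  F = -12 + 4·137 + 138 = 674
Change in F: 674 − 1612 = -938

-938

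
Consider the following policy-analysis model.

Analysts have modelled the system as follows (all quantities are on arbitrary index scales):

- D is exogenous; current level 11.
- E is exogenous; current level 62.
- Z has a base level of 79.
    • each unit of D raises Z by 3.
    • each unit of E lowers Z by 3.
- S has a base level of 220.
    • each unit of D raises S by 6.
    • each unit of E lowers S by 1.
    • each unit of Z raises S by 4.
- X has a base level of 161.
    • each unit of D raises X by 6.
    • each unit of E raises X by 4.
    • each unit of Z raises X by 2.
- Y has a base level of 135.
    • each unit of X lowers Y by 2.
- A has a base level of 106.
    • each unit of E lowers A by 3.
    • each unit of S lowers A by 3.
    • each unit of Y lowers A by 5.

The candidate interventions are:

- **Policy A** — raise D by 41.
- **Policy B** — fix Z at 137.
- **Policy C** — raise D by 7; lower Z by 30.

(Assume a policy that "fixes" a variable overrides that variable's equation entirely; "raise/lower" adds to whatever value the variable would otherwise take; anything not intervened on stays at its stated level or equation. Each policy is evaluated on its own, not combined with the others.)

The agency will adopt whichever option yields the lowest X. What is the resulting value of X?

351

Policy A (D + 41):
  D = 11 + 41 = 52
  E = 62
  Z = 79 + 3·52 − 3·62 = 49
  X = 161 + 6·52 + 4·62 + 2·49 = 819
Policy B (Z := 137):
  D = 11
  E = 62
  Z = 137
  X = 161 + 6·11 + 4·62 + 2·137 = 749
Policy C (D + 7, Z − 30):
  D = 11 + 7 = 18
  E = 62
  Z = 79 + 3·18 − 3·62 (−30 from intervention) = -83
  X = 161 + 6·18 + 4·62 + 2·(-83) = 351
Comparing — Policy A: X=819, Policy B: X=749, Policy C: X=351. Lowest is 351 (Policy C).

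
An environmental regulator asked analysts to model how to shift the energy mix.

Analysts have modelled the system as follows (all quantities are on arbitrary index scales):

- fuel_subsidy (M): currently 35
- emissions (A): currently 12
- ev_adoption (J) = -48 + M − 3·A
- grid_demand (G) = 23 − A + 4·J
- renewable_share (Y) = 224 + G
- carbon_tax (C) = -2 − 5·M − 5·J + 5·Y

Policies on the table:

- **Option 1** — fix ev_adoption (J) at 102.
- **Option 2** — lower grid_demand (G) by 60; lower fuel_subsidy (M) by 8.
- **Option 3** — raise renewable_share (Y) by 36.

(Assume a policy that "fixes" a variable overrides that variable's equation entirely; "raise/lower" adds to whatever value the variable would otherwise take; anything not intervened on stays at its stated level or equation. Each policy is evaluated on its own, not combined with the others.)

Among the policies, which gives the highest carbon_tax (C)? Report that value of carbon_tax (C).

2528

Option 1 (J := 102):
  M = 35
  A = 12
  J = 102
  G = 23 − 12 + 4·102 = 419
  Y = 224 + 419 = 643
  C = -2 − 5·35 − 5·102 + 5·643 = 2528
Option 2 (G − 60, M − 8):
  M = 35 − 8 = 27
  A = 12
  J = -48 + 27 − 3·12 = -57
  G = 23 − 12 + 4·(-57) (−60 from intervention) = -277
  Y = 224 + (-277) = -53
  C = -2 − 5·27 − 5·(-57) + 5·(-53) = -117
Option 3 (Y + 36):
  M = 35
  A = 12
  J = -48 + 35 − 3·12 = -49
  G = 23 − 12 + 4·(-49) = -185
  Y = 224 + (-185) (+36 from intervention) = 75
  C = -2 − 5·35 − 5·(-49) + 5·75 = 443
Comparing — Option 1: C=2528, Option 2: C=-117, Option 3: C=443. Highest is 2528 (Option 1).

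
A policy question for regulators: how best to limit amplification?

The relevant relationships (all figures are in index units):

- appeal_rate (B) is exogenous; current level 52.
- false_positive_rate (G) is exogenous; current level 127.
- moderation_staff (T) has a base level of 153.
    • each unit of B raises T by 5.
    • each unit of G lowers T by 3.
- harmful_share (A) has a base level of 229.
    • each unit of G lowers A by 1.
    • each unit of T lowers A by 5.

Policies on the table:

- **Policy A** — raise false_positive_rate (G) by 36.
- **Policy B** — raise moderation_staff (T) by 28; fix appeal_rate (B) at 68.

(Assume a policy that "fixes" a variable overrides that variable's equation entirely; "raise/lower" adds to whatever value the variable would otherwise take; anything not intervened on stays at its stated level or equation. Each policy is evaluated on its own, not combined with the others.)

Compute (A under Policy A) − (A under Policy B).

Policy A (G + 36):
  B = 52
  G = 127 + 36 = 163
  T = 153 + 5·52 − 3·163 = -76
  A = 229 − 163 − 5·(-76) = 446
Policy B (T + 28, B := 68):
  B = 68
  G = 127
  T = 153 + 5·68 − 3·127 (+28 from intervention) = 140
  A = 229 − 127 − 5·140 = -598
A: 446 − (-598) = 1044

1044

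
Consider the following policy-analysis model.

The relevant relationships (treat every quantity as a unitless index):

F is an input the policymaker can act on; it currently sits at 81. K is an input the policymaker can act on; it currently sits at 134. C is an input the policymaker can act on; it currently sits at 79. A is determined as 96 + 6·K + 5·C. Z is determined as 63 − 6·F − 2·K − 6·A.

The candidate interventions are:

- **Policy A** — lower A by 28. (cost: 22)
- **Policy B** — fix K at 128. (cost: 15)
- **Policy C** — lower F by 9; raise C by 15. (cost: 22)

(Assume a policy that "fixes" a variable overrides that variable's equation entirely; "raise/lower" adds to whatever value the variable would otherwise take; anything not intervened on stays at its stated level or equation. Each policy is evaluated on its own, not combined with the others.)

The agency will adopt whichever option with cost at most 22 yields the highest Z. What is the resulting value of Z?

Policy A (A − 28):
  F = 81
  K = 134
  C = 79
  A = 96 + 6·134 + 5·79 (−28 from intervention) = 1267
  Z = 63 − 6·81 − 2·134 − 6·1267 = -8293
Policy B (K := 128):
  F = 81
  K = 128
  C = 79
  A = 96 + 6·128 + 5·79 = 1259
  Z = 63 − 6·81 − 2·128 − 6·1259 = -8233
Policy C (F − 9, C + 15):
  F = 81 − 9 = 72
  K = 134
  C = 79 + 15 = 94
  A = 96 + 6·134 + 5·94 = 1370
  Z = 63 − 6·72 − 2·134 − 6·1370 = -8857
Comparing — Policy A: Z=-8293, Policy B: Z=-8233, Policy C: Z=-8857. Highest is -8233 (Policy B).

-8233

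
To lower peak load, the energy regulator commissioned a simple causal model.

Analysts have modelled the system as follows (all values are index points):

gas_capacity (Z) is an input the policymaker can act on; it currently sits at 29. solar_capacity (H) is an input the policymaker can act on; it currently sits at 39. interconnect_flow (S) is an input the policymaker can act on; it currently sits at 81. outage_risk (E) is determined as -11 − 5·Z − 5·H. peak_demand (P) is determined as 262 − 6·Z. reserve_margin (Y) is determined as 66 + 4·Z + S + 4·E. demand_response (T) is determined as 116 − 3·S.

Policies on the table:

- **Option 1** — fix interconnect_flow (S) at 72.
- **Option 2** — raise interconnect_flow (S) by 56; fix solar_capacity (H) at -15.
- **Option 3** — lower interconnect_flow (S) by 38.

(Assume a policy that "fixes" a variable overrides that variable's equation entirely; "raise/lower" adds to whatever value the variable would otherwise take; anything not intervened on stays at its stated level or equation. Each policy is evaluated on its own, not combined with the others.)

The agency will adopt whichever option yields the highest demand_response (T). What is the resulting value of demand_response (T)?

Option 1 (S := 72):
  S = 72
  T = 116 − 3·72 = -100
Option 2 (S + 56, H := -15):
  S = 81 + 56 = 137
  T = 116 − 3·137 = -295
Option 3 (S − 38):
  S = 81 − 38 = 43
  T = 116 − 3·43 = -13
Comparing — Option 1: T=-100, Option 2: T=-295, Option 3: T=-13. Highest is -13 (Option 3).

-13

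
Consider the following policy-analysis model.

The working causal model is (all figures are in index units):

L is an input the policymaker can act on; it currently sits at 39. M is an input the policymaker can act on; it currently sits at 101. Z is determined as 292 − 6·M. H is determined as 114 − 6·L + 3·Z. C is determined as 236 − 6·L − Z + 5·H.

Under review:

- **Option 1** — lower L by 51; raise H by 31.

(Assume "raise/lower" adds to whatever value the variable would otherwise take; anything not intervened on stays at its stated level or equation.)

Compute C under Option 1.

-3003

Option 1 (L − 51, H + 31):
  L = 39 − 51 = -12
  M = 101
  Z = 292 − 6·101 = -314
  H = 114 − 6·(-12) + 3·(-314) (+31 from intervention) = -725
  C = 236 − 6·(-12) − (-314) + 5·(-725) = -3003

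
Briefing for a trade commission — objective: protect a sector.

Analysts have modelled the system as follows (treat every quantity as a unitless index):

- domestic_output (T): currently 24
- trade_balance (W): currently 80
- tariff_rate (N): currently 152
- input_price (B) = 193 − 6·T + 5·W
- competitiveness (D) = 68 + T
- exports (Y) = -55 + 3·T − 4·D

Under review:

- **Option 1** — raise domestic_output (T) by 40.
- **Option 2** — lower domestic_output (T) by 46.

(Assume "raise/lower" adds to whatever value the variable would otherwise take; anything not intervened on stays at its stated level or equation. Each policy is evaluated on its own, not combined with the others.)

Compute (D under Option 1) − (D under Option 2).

86

Option 1 (T + 40):
  T = 24 + 40 = 64
  D = 68 + 64 = 132
Option 2 (T − 46):
  T = 24 − 46 = -22
  D = 68 + (-22) = 46
D: 132 − 46 = 86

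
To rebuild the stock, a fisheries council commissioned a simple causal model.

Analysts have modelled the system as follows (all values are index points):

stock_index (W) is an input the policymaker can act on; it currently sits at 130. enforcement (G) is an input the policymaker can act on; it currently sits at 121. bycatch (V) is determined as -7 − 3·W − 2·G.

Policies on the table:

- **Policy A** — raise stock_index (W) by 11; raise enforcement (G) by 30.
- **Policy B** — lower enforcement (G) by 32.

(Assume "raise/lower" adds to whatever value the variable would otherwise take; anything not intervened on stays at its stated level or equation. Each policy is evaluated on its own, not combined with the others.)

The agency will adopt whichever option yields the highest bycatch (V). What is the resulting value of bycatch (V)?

Policy A (W + 11, G + 30):
  W = 130 + 11 = 141
  G = 121 + 30 = 151
  V = -7 − 3·141 − 2·151 = -732
Policy B (G − 32):
  W = 130
  G = 121 − 32 = 89
  V = -7 − 3·130 − 2·89 = -575
Comparing — Policy A: V=-732, Policy B: V=-575. Highest is -575 (Policy B).

-575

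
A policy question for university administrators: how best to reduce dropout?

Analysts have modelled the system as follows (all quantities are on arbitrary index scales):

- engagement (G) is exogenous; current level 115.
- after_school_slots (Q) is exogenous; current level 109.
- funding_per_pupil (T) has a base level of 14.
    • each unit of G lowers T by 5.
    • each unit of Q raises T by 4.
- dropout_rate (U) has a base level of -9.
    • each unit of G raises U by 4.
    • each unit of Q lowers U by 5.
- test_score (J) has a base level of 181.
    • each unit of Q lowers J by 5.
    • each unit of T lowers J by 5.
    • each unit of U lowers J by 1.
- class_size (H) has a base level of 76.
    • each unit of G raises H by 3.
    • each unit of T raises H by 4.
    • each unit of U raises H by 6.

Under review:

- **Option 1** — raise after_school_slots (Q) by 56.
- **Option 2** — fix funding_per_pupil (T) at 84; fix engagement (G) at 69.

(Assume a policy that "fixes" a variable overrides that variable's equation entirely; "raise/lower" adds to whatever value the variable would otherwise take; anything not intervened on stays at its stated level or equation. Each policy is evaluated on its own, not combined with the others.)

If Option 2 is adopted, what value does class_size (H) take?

Option 2 (T := 84, G := 69):
  G = 69
  Q = 109
  T = 84
  U = -9 + 4·69 − 5·109 = -278
  H = 76 + 3·69 + 4·84 + 6·(-278) = -1049

-1049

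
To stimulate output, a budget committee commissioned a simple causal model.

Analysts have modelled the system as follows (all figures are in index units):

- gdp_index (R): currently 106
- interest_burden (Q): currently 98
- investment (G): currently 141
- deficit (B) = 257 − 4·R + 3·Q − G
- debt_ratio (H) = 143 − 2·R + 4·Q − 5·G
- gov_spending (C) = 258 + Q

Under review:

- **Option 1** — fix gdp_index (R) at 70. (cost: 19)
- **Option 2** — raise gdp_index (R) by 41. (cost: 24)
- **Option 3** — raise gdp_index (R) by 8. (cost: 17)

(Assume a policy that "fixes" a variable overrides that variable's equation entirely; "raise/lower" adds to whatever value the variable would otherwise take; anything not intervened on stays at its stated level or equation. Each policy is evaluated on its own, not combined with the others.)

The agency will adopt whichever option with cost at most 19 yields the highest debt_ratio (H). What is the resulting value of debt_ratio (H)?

Option 1 (R := 70):
  R = 70
  Q = 98
  G = 141
  H = 143 − 2·70 + 4·98 − 5·141 = -310
Option 3 (R + 8):
  R = 106 + 8 = 114
  Q = 98
  G = 141
  H = 143 − 2·114 + 4·98 − 5·141 = -398
Comparing — Option 1: H=-310, Option 3: H=-398. Highest is -310 (Option 1).

-310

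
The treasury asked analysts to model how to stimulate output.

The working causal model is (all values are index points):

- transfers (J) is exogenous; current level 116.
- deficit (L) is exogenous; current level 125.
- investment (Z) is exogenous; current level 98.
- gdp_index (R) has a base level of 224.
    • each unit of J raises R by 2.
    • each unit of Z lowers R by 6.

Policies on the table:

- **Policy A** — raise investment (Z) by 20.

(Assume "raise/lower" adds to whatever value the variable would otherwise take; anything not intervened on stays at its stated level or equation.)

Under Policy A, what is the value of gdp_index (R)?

-252

Policy A (Z + 20):
  J = 116
  Z = 98 + 20 = 118
  R = 224 + 2·116 − 6·118 = -252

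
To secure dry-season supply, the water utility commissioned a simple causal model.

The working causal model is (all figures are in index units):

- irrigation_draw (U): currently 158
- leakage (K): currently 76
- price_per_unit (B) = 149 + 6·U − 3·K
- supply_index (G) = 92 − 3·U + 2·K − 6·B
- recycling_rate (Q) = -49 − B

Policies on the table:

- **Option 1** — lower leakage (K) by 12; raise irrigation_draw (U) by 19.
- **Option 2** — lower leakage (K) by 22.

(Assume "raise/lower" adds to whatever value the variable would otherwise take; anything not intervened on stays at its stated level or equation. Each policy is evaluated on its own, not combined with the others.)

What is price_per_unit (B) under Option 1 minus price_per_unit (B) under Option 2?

84

Option 1 (K − 12, U + 19):
  U = 158 + 19 = 177
  K = 76 − 12 = 64
  B = 149 + 6·177 − 3·64 = 1019
Option 2 (K − 22):
  U = 158
  K = 76 − 22 = 54
  B = 149 + 6·158 − 3·54 = 935
B: 1019 − 935 = 84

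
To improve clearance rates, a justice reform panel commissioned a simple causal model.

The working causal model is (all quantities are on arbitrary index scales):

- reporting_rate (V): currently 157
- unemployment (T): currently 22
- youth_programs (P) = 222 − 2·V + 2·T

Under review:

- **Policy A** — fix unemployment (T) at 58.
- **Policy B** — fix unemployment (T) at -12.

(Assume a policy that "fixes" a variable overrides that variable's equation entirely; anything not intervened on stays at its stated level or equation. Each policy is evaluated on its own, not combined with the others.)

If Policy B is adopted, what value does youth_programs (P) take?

-116

Policy B (T := -12):
  V = 157
  T = -12
  P = 222 − 2·157 + 2·(-12) = -116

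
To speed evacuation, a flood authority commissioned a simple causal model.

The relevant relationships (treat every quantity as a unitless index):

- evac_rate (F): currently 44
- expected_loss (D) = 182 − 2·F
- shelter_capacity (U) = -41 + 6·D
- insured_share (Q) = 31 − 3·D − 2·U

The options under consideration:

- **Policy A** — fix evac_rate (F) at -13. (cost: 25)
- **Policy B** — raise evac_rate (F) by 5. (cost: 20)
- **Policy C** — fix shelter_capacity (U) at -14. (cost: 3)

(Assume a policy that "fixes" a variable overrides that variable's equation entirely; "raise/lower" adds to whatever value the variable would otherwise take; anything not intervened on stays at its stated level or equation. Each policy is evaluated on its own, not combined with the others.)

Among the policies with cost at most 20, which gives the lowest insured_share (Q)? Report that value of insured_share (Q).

Policy B (F + 5):
  F = 44 + 5 = 49
  D = 182 − 2·49 = 84
  U = -41 + 6·84 = 463
  Q = 31 − 3·84 − 2·463 = -1147
Policy C (U := -14):
  F = 44
  D = 182 − 2·44 = 94
  U = -14
  Q = 31 − 3·94 − 2·(-14) = -223
Comparing — Policy B: Q=-1147, Policy C: Q=-223. Lowest is -1147 (Policy B).

-1147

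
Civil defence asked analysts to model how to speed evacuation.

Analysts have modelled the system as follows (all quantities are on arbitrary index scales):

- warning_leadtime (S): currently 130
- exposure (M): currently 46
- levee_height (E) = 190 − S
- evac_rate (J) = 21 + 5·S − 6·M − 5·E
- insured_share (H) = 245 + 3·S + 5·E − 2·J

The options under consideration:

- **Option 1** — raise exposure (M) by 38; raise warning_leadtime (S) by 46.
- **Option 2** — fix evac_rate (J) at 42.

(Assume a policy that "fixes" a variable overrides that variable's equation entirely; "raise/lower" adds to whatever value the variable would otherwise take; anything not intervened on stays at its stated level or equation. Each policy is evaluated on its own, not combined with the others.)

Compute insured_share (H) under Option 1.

Option 1 (M + 38, S + 46):
  S = 130 + 46 = 176
  M = 46 + 38 = 84
  E = 190 − 176 = 14
  J = 21 + 5·176 − 6·84 − 5·14 = 327
  H = 245 + 3·176 + 5·14 − 2·327 = 189

189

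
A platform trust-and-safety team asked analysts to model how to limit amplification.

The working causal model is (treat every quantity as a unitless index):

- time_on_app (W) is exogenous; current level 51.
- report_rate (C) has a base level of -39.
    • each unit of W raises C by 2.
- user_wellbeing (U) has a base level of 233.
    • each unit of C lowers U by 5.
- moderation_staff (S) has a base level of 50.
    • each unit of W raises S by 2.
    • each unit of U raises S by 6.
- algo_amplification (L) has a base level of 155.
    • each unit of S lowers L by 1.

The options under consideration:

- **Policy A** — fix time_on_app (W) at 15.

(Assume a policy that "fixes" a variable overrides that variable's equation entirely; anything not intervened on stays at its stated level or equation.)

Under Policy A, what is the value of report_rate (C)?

-9

Policy A (W := 15):
  W = 15
  C = -39 + 2·15 = -9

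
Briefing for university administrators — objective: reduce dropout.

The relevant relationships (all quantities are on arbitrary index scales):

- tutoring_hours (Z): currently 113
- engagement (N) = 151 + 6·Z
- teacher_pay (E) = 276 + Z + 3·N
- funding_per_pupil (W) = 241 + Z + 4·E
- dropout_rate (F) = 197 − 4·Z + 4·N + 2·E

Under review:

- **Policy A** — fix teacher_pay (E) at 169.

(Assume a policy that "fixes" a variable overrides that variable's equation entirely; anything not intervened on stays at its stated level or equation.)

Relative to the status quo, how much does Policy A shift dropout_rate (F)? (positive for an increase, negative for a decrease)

-5414

Baseline:
  Z = 113
  N = 151 + 6·113 = 829
  E = 276 + 113 + 3·829 = 2876
  F = 197 − 4·113 + 4·829 + 2·2876 = 8813
Policy A (E := 169):
  Z = 113
  N = 151 + 6·113 = 829
  E = 169
  F = 197 − 4·113 + 4·829 + 2·169 = 3399
Change in F: 3399 − 8813 = -5414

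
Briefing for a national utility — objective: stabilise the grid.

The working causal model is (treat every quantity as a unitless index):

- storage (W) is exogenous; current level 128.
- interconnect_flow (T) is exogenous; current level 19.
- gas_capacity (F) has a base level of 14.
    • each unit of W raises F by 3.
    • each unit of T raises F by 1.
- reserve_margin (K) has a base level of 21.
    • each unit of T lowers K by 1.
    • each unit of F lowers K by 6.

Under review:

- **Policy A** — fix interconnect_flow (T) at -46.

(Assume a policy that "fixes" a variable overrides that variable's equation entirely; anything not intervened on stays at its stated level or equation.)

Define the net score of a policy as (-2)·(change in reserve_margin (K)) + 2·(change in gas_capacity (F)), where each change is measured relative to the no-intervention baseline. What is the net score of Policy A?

-1040

Baseline:
  W = 128
  T = 19
  F = 14 + 3·128 + 19 = 417
  K = 21 − 19 − 6·417 = -2500
Policy A (T := -46):
  W = 128
  T = -46
  F = 14 + 3·128 + (-46) = 352
  K = 21 − (-46) − 6·352 = -2045
ΔK = -2045 − (-2500) = 455; ΔF = 352 − 417 = -65
Score = (-2)·455 + 2·(-65) = -1040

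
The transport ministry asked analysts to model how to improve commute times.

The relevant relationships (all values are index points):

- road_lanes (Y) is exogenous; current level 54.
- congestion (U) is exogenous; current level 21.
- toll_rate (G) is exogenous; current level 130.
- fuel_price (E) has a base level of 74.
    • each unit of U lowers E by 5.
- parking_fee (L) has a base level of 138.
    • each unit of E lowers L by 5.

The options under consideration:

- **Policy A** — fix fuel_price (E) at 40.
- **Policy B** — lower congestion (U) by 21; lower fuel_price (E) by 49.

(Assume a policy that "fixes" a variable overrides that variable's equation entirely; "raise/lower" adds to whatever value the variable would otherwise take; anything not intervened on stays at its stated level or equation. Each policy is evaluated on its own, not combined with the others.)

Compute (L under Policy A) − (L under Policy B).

Policy A (E := 40):
  U = 21
  E = 40
  L = 138 − 5·40 = -62
Policy B (U − 21, E − 49):
  U = 21 − 21 = 0
  E = 74 − 5·0 (−49 from intervention) = 25
  L = 138 − 5·25 = 13
L: -62 − 13 = -75

-75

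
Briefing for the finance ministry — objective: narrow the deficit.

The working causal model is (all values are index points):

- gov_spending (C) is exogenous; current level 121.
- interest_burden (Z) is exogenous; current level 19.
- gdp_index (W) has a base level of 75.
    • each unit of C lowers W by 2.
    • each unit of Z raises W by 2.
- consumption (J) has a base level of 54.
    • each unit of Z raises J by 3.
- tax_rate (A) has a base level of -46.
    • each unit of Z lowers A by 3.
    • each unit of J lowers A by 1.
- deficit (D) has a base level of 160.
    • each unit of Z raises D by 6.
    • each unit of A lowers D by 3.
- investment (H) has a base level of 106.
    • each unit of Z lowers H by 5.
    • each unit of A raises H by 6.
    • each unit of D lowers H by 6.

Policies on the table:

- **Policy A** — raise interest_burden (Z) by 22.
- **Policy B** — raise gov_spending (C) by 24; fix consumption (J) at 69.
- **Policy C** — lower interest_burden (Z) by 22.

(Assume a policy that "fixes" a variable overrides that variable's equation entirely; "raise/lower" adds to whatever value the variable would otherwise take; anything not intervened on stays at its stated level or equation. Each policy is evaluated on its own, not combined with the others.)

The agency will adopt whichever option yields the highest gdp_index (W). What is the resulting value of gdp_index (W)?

-85

Policy A (Z + 22):
  C = 121
  Z = 19 + 22 = 41
  W = 75 − 2·121 + 2·41 = -85
Policy B (C + 24, J := 69):
  C = 121 + 24 = 145
  Z = 19
  W = 75 − 2·145 + 2·19 = -177
Policy C (Z − 22):
  C = 121
  Z = 19 − 22 = -3
  W = 75 − 2·121 + 2·(-3) = -173
Comparing — Policy A: W=-85, Policy B: W=-177, Policy C: W=-173. Highest is -85 (Policy A).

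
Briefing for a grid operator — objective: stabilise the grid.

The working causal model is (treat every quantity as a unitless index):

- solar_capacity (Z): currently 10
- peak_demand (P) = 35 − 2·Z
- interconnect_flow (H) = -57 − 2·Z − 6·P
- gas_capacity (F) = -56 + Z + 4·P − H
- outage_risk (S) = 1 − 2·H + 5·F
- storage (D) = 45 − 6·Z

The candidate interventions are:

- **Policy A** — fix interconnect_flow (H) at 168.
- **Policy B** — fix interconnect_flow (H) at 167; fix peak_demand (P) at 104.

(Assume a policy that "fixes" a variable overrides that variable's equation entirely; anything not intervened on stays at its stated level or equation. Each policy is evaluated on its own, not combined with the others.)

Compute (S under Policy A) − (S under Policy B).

Policy A (H := 168):
  Z = 10
  P = 35 − 2·10 = 15
  H = 168
  F = -56 + 10 + 4·15 − 168 = -154
  S = 1 − 2·168 + 5·(-154) = -1105
Policy B (H := 167, P := 104):
  Z = 10
  P = 104
  H = 167
  F = -56 + 10 + 4·104 − 167 = 203
  S = 1 − 2·167 + 5·203 = 682
S: -1105 − 682 = -1787

-1787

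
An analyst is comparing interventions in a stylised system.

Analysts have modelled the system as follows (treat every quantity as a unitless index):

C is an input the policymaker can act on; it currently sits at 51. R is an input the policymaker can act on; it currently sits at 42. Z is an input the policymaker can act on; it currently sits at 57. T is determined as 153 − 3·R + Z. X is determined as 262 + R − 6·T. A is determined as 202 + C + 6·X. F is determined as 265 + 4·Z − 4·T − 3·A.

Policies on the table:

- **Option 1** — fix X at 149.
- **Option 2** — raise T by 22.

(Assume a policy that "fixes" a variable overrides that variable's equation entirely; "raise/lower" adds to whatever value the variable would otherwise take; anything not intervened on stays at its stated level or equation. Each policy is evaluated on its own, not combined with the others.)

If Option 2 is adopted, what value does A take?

Option 2 (T + 22):
  C = 51
  R = 42
  Z = 57
  T = 153 − 3·42 + 57 (+22 from intervention) = 106
  X = 262 + 42 − 6·106 = -332
  A = 202 + 51 + 6·(-332) = -1739

-1739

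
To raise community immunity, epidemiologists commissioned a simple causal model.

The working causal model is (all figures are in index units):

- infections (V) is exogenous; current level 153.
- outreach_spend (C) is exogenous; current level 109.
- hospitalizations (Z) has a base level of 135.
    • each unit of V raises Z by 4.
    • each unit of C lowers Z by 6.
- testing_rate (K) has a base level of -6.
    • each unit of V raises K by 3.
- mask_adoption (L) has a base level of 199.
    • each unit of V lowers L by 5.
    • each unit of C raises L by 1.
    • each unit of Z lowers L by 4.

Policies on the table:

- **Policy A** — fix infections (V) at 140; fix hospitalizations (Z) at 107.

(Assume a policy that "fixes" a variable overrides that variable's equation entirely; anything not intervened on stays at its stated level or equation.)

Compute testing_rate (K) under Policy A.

414

Policy A (V := 140, Z := 107):
  V = 140
  K = -6 + 3·140 = 414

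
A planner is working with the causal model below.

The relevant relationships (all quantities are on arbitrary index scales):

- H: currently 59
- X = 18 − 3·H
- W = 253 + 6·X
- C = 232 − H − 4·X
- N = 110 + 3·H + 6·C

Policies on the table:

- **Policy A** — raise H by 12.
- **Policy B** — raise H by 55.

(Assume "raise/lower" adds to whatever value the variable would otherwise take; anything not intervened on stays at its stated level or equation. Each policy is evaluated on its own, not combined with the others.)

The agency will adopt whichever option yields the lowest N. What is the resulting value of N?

Policy A (H + 12):
  H = 59 + 12 = 71
  X = 18 − 3·71 = -195
  C = 232 − 71 − 4·(-195) = 941
  N = 110 + 3·71 + 6·941 = 5969
Policy B (H + 55):
  H = 59 + 55 = 114
  X = 18 − 3·114 = -324
  C = 232 − 114 − 4·(-324) = 1414
  N = 110 + 3·114 + 6·1414 = 8936
Comparing — Policy A: N=5969, Policy B: N=8936. Lowest is 5969 (Policy A).

5969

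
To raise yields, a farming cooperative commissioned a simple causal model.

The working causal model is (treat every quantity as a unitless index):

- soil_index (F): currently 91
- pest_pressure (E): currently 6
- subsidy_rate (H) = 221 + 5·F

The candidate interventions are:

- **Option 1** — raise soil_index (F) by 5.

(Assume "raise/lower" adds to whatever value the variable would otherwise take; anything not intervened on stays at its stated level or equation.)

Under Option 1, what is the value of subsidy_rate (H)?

701

Option 1 (F + 5):
  F = 91 + 5 = 96
  H = 221 + 5·96 = 701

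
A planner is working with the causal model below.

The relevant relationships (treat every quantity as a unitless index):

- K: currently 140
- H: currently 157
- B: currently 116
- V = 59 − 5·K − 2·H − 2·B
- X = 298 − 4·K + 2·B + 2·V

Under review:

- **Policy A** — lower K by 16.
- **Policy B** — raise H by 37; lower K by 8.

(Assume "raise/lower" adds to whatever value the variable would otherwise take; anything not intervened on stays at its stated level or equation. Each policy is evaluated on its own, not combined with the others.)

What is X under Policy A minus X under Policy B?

Policy A (K − 16):
  K = 140 − 16 = 124
  H = 157
  B = 116
  V = 59 − 5·124 − 2·157 − 2·116 = -1107
  X = 298 − 4·124 + 2·116 + 2·(-1107) = -2180
Policy B (H + 37, K − 8):
  K = 140 − 8 = 132
  H = 157 + 37 = 194
  B = 116
  V = 59 − 5·132 − 2·194 − 2·116 = -1221
  X = 298 − 4·132 + 2·116 + 2·(-1221) = -2440
X: -2180 − (-2440) = 260

260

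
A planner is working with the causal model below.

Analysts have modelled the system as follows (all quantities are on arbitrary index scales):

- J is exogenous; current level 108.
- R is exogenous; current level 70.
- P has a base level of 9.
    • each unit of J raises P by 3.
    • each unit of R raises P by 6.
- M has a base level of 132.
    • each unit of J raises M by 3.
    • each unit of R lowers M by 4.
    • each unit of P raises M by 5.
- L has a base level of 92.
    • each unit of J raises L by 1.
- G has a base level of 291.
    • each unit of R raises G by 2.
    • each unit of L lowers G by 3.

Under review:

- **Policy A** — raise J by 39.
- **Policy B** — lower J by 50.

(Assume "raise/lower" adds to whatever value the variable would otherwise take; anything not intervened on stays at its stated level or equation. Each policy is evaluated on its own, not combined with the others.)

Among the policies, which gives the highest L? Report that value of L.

Policy A (J + 39):
  J = 108 + 39 = 147
  L = 92 + 147 = 239
Policy B (J − 50):
  J = 108 − 50 = 58
  L = 92 + 58 = 150
Comparing — Policy A: L=239, Policy B: L=150. Highest is 239 (Policy A).

239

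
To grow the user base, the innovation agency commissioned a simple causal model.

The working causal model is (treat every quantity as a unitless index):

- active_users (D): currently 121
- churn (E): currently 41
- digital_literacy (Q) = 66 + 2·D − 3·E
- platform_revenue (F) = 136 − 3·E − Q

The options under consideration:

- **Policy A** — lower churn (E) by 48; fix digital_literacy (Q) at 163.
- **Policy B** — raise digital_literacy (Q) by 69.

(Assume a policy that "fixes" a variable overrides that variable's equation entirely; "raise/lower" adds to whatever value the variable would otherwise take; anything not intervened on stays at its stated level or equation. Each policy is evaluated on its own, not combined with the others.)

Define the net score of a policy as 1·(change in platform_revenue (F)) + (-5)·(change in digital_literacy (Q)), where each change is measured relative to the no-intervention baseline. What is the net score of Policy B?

-414

Baseline:
  D = 121
  E = 41
  Q = 66 + 2·121 − 3·41 = 185
  F = 136 − 3·41 − 185 = -172
Policy B (Q + 69):
  D = 121
  E = 41
  Q = 66 + 2·121 − 3·41 (+69 from intervention) = 254
  F = 136 − 3·41 − 254 = -241
ΔF = -241 − (-172) = -69; ΔQ = 254 − 185 = 69
Score = 1·(-69) + (-5)·69 = -414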